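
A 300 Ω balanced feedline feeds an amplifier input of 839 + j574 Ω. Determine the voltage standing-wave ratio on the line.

Γ = (Z_L − Z_0)/(Z_L + Z_0) = (539 + j574)/(1139 + j574)
|Γ| = 787/1280 = 0.617
VSWR = (1 + |Γ|)/(1 − |Γ|) = 1.62/0.383

VSWR ≈ 4.23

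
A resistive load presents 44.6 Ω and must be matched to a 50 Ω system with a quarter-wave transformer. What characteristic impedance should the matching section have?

Z_qwt ≈ 47.2 Ω

Z_qwt = √(Z_0·R_L) = √(50 × 44.6) = √2230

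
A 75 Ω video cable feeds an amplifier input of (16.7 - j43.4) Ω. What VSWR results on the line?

VSWR ≈ 6.05

Γ = (Z_L − Z_0)/(Z_L + Z_0) = (-58.3 − j43.4)/(91.7 − j43.4)
|Γ| = 72.7/101 = 0.716
VSWR = (1 + |Γ|)/(1 − |Γ|) = 1.72/0.284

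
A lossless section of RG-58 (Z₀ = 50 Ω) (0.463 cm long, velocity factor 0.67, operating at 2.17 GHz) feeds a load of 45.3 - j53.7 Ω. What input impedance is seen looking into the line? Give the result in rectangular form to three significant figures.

Z_in ≈ 26.3 − j33.5 Ω

λ = v/f = 0.67·c / 2.17 GHz = 0.0926 m
βl = 2π·l/λ = 2π × 0.05 = 18°
tan(βl) = tan(18°) = 0.325
Z_in = Z_0·(Z_L + jZ_0·tanβl)/(Z_0 + jZ_L·tanβl)
     = 50·(45.3 − j37.5)/(67.4 + j14.7)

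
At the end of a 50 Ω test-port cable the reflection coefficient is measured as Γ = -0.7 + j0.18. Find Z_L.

Z_L ≈ 8.17 + j6.16 Ω

Z_L = Z_0·(1 + Γ)/(1 − Γ) = 50·(0.3 + j0.18)/(1.7 − j0.18)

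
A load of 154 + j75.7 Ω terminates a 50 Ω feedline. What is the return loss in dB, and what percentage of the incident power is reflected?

Γ = (104 + j75.7)/(204 + j75.7), |Γ| = 0.591
RL = −20·log₁₀(0.591) = 4.57 dB
P_refl/P_inc = |Γ|² = 0.349

RL ≈ 4.57 dB; 34.9% of incident power reflected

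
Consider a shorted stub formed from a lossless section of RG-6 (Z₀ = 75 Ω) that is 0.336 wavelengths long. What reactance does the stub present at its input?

βl = 2π × 0.336 = 121°
tan(βl) = -1.67
For a shorted stub, Z_in = jZ_0·tan(βl)

X_in ≈ -125 Ω (capacitive)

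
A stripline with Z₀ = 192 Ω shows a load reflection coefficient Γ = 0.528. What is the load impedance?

Z_L = Z_0·(1 + Γ)/(1 − Γ) = 192·(1.53)/(0.472)

Z_L ≈ 622 Ω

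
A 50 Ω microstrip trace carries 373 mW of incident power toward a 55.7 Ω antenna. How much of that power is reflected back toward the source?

Γ = (55.7 − 50)/(55.7 + 50) = 0.0539
|Γ|² = 0.00291
P_refl = |Γ|²·P_inc = 1.08 mW, P_del = (1 − |Γ|²)·P_inc = 372 mW

P_reflected ≈ 1.08 mW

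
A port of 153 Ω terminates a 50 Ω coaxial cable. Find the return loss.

RL ≈ 5.89 dB

Γ = (153 − 50)/(153 + 50) = 0.507
RL = −20·log₁₀|Γ| = −20·log₁₀(0.507)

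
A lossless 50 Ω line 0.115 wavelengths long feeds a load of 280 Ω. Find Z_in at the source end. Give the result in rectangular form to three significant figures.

βl = 2π × 0.115 = 41.4°
tan(βl) = tan(41.4°) = 0.882
Z_in = Z_0·(Z_L + jZ_0·tanβl)/(Z_0 + jZ_L·tanβl)
     = 50·(280 + j44.1)/(50 + j247)

Z_in ≈ 19.6 − j52.7 Ω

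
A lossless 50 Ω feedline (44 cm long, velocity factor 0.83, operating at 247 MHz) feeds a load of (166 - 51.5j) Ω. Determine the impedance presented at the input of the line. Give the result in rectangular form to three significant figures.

Z_in ≈ 85.7 + j83.9 Ω

λ = v/f = 0.83·c / 247 MHz = 1.01 m
βl = 2π·l/λ = 2π × 0.436 = 157°
tan(βl) = tan(157°) = -0.422
Z_in = Z_0·(Z_L + jZ_0·tanβl)/(Z_0 + jZ_L·tanβl)
     = 50·(166 − j72.6)/(28.3 − j70)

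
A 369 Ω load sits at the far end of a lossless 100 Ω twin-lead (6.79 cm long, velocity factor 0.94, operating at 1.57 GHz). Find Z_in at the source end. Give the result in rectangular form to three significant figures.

Z_in ≈ 52.2 + j89.2 Ω

λ = v/f = 0.94·c / 1.57 GHz = 0.18 m
βl = 2π·l/λ = 2π × 0.378 = 136°
tan(βl) = tan(136°) = -0.963
Z_in = Z_0·(Z_L + jZ_0·tanβl)/(Z_0 + jZ_L·tanβl)
     = 100·(369 − j96.3)/(100 − j355)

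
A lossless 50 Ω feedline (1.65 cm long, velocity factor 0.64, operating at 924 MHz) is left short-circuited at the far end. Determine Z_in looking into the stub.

λ = v/f = 0.64·c / 924 MHz = 0.208 m
βl = 2π·l/λ = 2π × 0.0794 = 28.6°
tan(βl) = 0.545
For a short-circuited stub, Z_in = jZ_0·tan(βl)

Z_in ≈ +j27.2 Ω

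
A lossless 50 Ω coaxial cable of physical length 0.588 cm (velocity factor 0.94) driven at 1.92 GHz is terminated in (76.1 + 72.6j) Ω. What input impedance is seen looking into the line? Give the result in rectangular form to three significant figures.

Z_in ≈ 149 + j43.6 Ω

λ = v/f = 0.94·c / 1.92 GHz = 0.147 m
βl = 2π·l/λ = 2π × 0.04 = 14.4°
tan(βl) = tan(14.4°) = 0.257
Z_in = Z_0·(Z_L + jZ_0·tanβl)/(Z_0 + jZ_L·tanβl)
     = 50·(76.1 + j85.4)/(31.3 + j19.6)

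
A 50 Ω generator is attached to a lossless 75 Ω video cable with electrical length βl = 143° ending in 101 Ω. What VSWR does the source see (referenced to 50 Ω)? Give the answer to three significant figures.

VSWR ≈ 1.77

tan(βl) = -0.754
Z_in = Z_0·(Z_L + jZ_0·tanβl)/(Z_0 + jZ_L·tanβl) = 78 + j22.7 Ω
Γ_s = (Z_in − Z_s)/(Z_in + Z_s) = (28 + j22.7)/(128 + j22.7), |Γ_s| = 0.277
VSWR = (1 + |Γ_s|)/(1 − |Γ_s|)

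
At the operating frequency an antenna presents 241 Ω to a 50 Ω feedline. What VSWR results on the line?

Γ = (241 − 50)/(241 + 50) = 0.656
VSWR = (1 + 0.656)/(1 − 0.656)

VSWR ≈ 4.82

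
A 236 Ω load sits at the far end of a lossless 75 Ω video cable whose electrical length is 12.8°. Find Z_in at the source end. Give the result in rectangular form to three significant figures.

Z_in ≈ 164 − j100 Ω

tan(βl) = tan(12.8°) = 0.227
Z_in = Z_0·(Z_L + jZ_0·tanβl)/(Z_0 + jZ_L·tanβl)
     = 75·(236 + j17)/(75 + j53.6)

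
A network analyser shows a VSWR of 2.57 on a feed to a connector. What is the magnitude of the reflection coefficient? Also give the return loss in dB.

|Γ| = (S − 1)/(S + 1) = (2.57 − 1)/(2.57 + 1) = 1.57/3.57
RL = −20·log₁₀|Γ| = −20·log₁₀(0.44)

|Γ| ≈ 0.44; return loss ≈ 7.14 dB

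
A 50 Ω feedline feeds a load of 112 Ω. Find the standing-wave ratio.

VSWR ≈ 2.24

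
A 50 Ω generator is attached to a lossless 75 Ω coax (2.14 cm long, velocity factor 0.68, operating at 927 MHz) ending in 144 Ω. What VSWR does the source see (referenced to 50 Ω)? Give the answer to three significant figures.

VSWR ≈ 2.43

λ = v/f = 0.68·c / 927 MHz = 0.22 m
βl = 2π·l/λ = 2π × 0.0972 = 35°
tan(βl) = 0.7
Z_in = Z_0·(Z_L + jZ_0·tanβl)/(Z_0 + jZ_L·tanβl) = 76.4 − j50.2 Ω
Γ_s = (Z_in − Z_s)/(Z_in + Z_s) = (26.4 − j50.2)/(126 − j50.2), |Γ_s| = 0.417
VSWR = (1 + |Γ_s|)/(1 − |Γ_s|)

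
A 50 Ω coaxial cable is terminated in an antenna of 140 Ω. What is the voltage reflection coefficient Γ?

Γ = 0.474

Γ = (Z_L − Z_0)/(Z_L + Z_0) = (140 − 50)/(140 + 50) = 90/190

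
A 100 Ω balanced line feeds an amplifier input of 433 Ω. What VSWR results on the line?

For a purely resistive load, VSWR = R_L/Z_0 or Z_0/R_L (whichever > 1) = 433/100

VSWR ≈ 4.33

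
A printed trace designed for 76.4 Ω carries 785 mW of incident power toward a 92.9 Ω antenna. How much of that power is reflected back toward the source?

Γ = (92.9 − 76.4)/(92.9 + 76.4) = 0.0975
|Γ|² = 0.0095
P_refl = |Γ|²·P_inc = 7.46 mW, P_del = (1 − |Γ|²)·P_inc = 778 mW

P_reflected ≈ 7.46 mW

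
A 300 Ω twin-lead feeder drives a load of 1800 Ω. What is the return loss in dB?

Γ = (1800 − 300)/(1800 + 300) = 0.714
RL = −20·log₁₀|Γ| = −20·log₁₀(0.714)

RL ≈ 2.92 dB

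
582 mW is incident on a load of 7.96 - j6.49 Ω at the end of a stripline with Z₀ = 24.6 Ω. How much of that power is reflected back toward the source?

P_reflected ≈ 168 mW

|Γ| = |(-16.64 − j6.49)/(32.56 − j6.49)| = 0.538
|Γ|² = 0.289
P_refl = |Γ|²·P_inc = 168 mW, P_del = (1 − |Γ|²)·P_inc = 414 mW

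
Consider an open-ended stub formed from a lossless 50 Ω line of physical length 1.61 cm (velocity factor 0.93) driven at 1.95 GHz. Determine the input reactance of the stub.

λ = v/f = 0.93·c / 1.95 GHz = 0.143 m
βl = 2π·l/λ = 2π × 0.113 = 40.5°
tan(βl) = 0.854
For an open-ended stub, Z_in = −jZ_0·cot(βl) = −jZ_0/tan(βl)

X_in ≈ -58.5 Ω (capacitive)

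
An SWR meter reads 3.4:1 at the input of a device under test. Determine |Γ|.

|Γ| = (S − 1)/(S + 1) = (3.4 − 1)/(3.4 + 1) = 2.4/4.4

|Γ| ≈ 0.545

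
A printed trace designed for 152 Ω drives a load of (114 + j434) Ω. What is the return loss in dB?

RL ≈ 1.35 dB

Γ = (-38 + j434)/(266 + j434), |Γ| = 0.856
RL = −20·log₁₀|Γ| = −20·log₁₀(0.856)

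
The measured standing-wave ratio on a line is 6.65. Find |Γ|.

|Γ| ≈ 0.739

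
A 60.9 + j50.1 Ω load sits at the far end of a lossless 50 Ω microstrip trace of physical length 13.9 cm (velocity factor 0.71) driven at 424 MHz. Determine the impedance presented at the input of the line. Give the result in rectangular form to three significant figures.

λ = v/f = 0.71·c / 424 MHz = 0.502 m
βl = 2π·l/λ = 2π × 0.277 = 99.6°
tan(βl) = tan(99.6°) = -5.91
Z_in = Z_0·(Z_L + jZ_0·tanβl)/(Z_0 + jZ_L·tanβl)
     = 50·(60.9 − j245)/(346 − j360)

Z_in ≈ 21.9 − j12.6 Ω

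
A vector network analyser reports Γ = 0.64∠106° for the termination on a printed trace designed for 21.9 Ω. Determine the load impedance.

Z_L = Z_0·(1 + Γ)/(1 − Γ) = 21.9·(0.824 + j0.615)/(1.18 − j0.615)

Z_L ≈ 7.34 + j15.3 Ω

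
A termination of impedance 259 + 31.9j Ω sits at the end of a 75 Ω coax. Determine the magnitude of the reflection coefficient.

Γ = (Z_L − Z_0)/(Z_L + Z_0) = (184 + j31.9)/(334 + j31.9)
|Γ| = 187/336

|Γ| ≈ 0.557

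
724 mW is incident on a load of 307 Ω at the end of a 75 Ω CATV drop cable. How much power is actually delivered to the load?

P_delivered ≈ 457 mW

Γ = (307 − 75)/(307 + 75) = 0.607
|Γ|² = 0.369
P_refl = |Γ|²·P_inc = 267 mW, P_del = (1 − |Γ|²)·P_inc = 457 mW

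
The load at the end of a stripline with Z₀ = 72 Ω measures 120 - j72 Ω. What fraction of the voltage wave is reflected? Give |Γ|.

|Γ| ≈ 0.422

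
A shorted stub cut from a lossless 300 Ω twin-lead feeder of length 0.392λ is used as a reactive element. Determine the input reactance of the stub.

X_in ≈ -242 Ω (capacitive)

βl = 2π × 0.392 = 141°
tan(βl) = -0.806
For a shorted stub, Z_in = jZ_0·tan(βl)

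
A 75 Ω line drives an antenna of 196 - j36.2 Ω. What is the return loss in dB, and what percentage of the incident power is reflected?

Γ = (121 − j36.2)/(271 − j36.2), |Γ| = 0.462
RL = −20·log₁₀(0.462) = 6.71 dB
P_refl/P_inc = |Γ|² = 0.213

RL ≈ 6.71 dB; 21.3% of incident power reflected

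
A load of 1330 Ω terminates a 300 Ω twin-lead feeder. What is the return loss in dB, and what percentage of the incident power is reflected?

Γ = (1330 − 300)/(1330 + 300) = 0.632
RL = −20·log₁₀(0.632) = 3.99 dB
P_refl/P_inc = |Γ|² = 0.399

RL ≈ 3.99 dB; 39.9% of incident power reflected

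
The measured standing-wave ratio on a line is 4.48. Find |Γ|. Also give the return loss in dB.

|Γ| ≈ 0.635; return loss ≈ 3.94 dB

|Γ| = (S − 1)/(S + 1) = (4.48 − 1)/(4.48 + 1) = 3.48/5.48
RL = −20·log₁₀|Γ| = −20·log₁₀(0.635)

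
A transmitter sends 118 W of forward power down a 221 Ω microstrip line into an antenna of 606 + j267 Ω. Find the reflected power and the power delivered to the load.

P_reflected ≈ 34.3 W; P_delivered ≈ 83.7 W

|Γ| = |(385 + j267)/(827 + j267)| = 0.539
|Γ|² = 0.291
P_refl = |Γ|²·P_inc = 34.3 W, P_del = (1 − |Γ|²)·P_inc = 83.7 W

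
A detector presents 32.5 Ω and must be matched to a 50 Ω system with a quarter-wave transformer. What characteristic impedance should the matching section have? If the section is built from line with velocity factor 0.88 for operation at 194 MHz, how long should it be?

Z_qwt = √(Z_0·R_L) = √(50 × 32.5) = √1625
λ = 0.88·c/f = 1.36 m, so l = λ/4 = 0.34 m

Z_qwt ≈ 40.3 Ω; length ≈ 34 cm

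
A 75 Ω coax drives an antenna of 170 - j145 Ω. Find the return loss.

RL ≈ 4.31 dB

Γ = (95 − j145)/(245 − j145), |Γ| = 0.609
RL = −20·log₁₀|Γ| = −20·log₁₀(0.609)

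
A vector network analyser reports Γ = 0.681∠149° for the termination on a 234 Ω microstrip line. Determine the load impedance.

Z_L = Z_0·(1 + Γ)/(1 − Γ) = 234·(0.416 + j0.351)/(1.58 − j0.351)

Z_L ≈ 47.7 + j62.4 Ω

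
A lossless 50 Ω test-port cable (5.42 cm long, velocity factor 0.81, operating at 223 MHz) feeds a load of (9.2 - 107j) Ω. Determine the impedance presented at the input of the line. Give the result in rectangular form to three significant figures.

Z_in ≈ 3.55 − j53.8 Ω

λ = v/f = 0.81·c / 223 MHz = 1.09 m
βl = 2π·l/λ = 2π × 0.0497 = 17.9°
tan(βl) = tan(17.9°) = 0.323
Z_in = Z_0·(Z_L + jZ_0·tanβl)/(Z_0 + jZ_L·tanβl)
     = 50·(9.2 − j90.8)/(84.6 + j2.97)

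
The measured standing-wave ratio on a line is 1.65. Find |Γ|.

|Γ| = (S − 1)/(S + 1) = (1.65 − 1)/(1.65 + 1) = 0.65/2.65

|Γ| ≈ 0.245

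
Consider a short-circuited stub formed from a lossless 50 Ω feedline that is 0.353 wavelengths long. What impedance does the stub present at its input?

Z_in ≈ −j66.2 Ω

βl = 2π × 0.353 = 127°
tan(βl) = -1.32
For a short-circuited stub, Z_in = jZ_0·tan(βl)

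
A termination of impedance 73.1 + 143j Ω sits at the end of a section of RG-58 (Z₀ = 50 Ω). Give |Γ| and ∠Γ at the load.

Γ ≈ 0.768 ∠ 31.5°

Γ = (Z_L − Z_0)/(Z_L + Z_0) = (23.1 + j143)/(123.1 + j143)
|Γ| = 145/189 = 0.768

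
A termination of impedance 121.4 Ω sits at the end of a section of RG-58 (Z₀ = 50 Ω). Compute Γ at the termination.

Γ = 0.417

Γ = (Z_L − Z_0)/(Z_L + Z_0) = (121.4 − 50)/(121.4 + 50) = 71.4/171.4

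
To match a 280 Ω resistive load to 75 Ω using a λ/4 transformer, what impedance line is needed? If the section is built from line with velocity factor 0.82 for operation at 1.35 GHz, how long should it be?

Z_qwt = √(Z_0·R_L) = √(75 × 280) = √21000
λ = 0.82·c/f = 0.182 m, so l = λ/4 = 0.0456 m

Z_qwt ≈ 145 Ω; length ≈ 4.56 cm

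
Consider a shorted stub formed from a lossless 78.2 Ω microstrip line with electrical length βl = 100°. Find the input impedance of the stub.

Z_in ≈ −j443 Ω

tan(βl) = -5.67
For a shorted stub, Z_in = jZ_0·tan(βl)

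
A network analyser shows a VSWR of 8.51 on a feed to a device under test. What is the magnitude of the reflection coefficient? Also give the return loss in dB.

|Γ| = (S − 1)/(S + 1) = (8.51 − 1)/(8.51 + 1) = 7.51/9.51
RL = −20·log₁₀|Γ| = −20·log₁₀(0.79)

|Γ| ≈ 0.79; return loss ≈ 2.05 dB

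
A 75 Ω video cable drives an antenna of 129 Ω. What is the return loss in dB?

Γ = (129 − 75)/(129 + 75) = 0.265
RL = −20·log₁₀|Γ| = −20·log₁₀(0.265)

RL ≈ 11.5 dB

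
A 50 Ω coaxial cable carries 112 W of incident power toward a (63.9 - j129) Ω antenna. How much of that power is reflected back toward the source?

P_reflected ≈ 63.7 W

|Γ| = |(13.9 − j129)/(113.9 − j129)| = 0.754
|Γ|² = 0.568
P_refl = |Γ|²·P_inc = 63.7 W, P_del = (1 − |Γ|²)·P_inc = 48.3 W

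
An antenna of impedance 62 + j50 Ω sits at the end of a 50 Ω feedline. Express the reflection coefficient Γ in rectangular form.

Γ ≈ 0.256 + j0.332

Γ = (Z_L − Z_0)/(Z_L + Z_0) = (12 + j50)/(112 + j50)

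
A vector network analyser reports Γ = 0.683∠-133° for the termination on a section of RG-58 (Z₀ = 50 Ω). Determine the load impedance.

Z_L ≈ 11.1 − j20.8 Ω

Z_L = Z_0·(1 + Γ)/(1 − Γ) = 50·(0.534 − j0.5)/(1.47 + j0.5)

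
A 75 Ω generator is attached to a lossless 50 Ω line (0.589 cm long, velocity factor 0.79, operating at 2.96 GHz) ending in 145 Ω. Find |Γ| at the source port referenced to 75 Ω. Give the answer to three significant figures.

λ = v/f = 0.79·c / 2.96 GHz = 0.0801 m
βl = 2π·l/λ = 2π × 0.0736 = 26.5°
tan(βl) = 0.498
Z_in = Z_0·(Z_L + jZ_0·tanβl)/(Z_0 + jZ_L·tanβl) = 58.6 − j59.8 Ω
Γ_s = (Z_in − Z_s)/(Z_in + Z_s) = (-16.4 − j59.8)/(134 − j59.8), |Γ_s| = 0.423

|Γ| ≈ 0.423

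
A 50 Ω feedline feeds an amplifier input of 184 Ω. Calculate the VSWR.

Γ = (184 − 50)/(184 + 50) = 0.573
VSWR = (1 + 0.573)/(1 − 0.573)

VSWR ≈ 3.68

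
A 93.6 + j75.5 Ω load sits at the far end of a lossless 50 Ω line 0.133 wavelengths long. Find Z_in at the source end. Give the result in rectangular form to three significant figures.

βl = 2π × 0.133 = 47.9°
tan(βl) = tan(47.9°) = 1.11
Z_in = Z_0·(Z_L + jZ_0·tanβl)/(Z_0 + jZ_L·tanβl)
     = 50·(93.6 + j131)/(-33.5 + j104)

Z_in ≈ 43.9 − j59.4 Ω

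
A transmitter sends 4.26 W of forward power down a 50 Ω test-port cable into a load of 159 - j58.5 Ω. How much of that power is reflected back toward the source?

|Γ| = |(109 − j58.5)/(209 − j58.5)| = 0.57
|Γ|² = 0.325
P_refl = |Γ|²·P_inc = 1.38 W, P_del = (1 − |Γ|²)·P_inc = 2.88 W

P_reflected ≈ 1.38 W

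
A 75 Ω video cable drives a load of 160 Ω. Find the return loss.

Γ = (160 − 75)/(160 + 75) = 0.362
RL = −20·log₁₀|Γ| = −20·log₁₀(0.362)

RL ≈ 8.83 dB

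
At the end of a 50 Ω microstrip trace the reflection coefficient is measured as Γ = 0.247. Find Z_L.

Z_L ≈ 82.8 Ω

Z_L = Z_0·(1 + Γ)/(1 − Γ) = 50·(1.25)/(0.753)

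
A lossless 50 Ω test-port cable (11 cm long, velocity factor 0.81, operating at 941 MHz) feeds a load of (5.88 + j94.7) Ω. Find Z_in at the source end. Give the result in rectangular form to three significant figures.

λ = v/f = 0.81·c / 941 MHz = 0.258 m
βl = 2π·l/λ = 2π × 0.426 = 153°
tan(βl) = tan(153°) = -0.502
Z_in = Z_0·(Z_L + jZ_0·tanβl)/(Z_0 + jZ_L·tanβl)
     = 50·(5.88 + j69.6)/(97.5 − j2.95)

Z_in ≈ 1.93 + j35.7 Ω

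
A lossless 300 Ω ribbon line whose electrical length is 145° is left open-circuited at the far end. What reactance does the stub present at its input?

X_in ≈ 428 Ω (inductive)

tan(βl) = -0.7
For an open-circuited stub, Z_in = −jZ_0·cot(βl) = −jZ_0/tan(βl)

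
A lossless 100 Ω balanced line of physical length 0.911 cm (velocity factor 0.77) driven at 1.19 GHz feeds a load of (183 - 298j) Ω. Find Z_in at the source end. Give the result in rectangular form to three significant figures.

Z_in ≈ 50.8 − j155 Ω

λ = v/f = 0.77·c / 1.19 GHz = 0.194 m
βl = 2π·l/λ = 2π × 0.0469 = 16.9°
tan(βl) = tan(16.9°) = 0.304
Z_in = Z_0·(Z_L + jZ_0·tanβl)/(Z_0 + jZ_L·tanβl)
     = 100·(183 − j268)/(191 + j55.6)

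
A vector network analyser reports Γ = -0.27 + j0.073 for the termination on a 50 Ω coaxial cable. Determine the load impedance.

Z_L ≈ 28.5 + j4.51 Ω

Z_L = Z_0·(1 + Γ)/(1 − Γ) = 50·(0.73 + j0.073)/(1.27 − j0.073)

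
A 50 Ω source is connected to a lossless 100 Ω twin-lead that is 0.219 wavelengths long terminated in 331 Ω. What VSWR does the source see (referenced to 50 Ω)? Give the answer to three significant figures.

βl = 2π × 0.219 = 78.8°
tan(βl) = 5.07
Z_in = Z_0·(Z_L + jZ_0·tanβl)/(Z_0 + jZ_L·tanβl) = 31.3 − j17.9 Ω
Γ_s = (Z_in − Z_s)/(Z_in + Z_s) = (-18.7 − j17.9)/(81.3 − j17.9), |Γ_s| = 0.311
VSWR = (1 + |Γ_s|)/(1 − |Γ_s|)

VSWR ≈ 1.9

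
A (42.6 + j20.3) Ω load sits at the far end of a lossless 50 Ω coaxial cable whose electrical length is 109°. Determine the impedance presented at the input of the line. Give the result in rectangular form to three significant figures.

tan(βl) = tan(109°) = -2.9
Z_in = Z_0·(Z_L + jZ_0·tanβl)/(Z_0 + jZ_L·tanβl)
     = 50·(42.6 − j125)/(109 − j124)

Z_in ≈ 37 − j15.3 Ω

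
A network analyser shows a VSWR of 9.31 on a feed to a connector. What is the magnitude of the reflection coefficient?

|Γ| = (S − 1)/(S + 1) = (9.31 − 1)/(9.31 + 1) = 8.31/10.3

|Γ| ≈ 0.806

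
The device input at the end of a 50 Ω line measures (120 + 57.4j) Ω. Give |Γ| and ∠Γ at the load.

Γ ≈ 0.505 ∠ 20.7°

Γ = (Z_L − Z_0)/(Z_L + Z_0) = (70 + j57.4)/(170 + j57.4)
|Γ| = 90.5/179 = 0.505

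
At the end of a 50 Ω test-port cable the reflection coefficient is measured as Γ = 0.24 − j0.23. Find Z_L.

Z_L = Z_0·(1 + Γ)/(1 − Γ) = 50·(1.24 − j0.23)/(0.76 + j0.23)

Z_L ≈ 70.5 − j36.5 Ω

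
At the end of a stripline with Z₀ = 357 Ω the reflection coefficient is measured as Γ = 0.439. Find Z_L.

Z_L = Z_0·(1 + Γ)/(1 − Γ) = 357·(1.44)/(0.561)

Z_L ≈ 916 Ω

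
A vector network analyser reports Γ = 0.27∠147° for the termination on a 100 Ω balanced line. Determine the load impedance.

Z_L ≈ 60.8 + j19.3 Ω

Z_L = Z_0·(1 + Γ)/(1 − Γ) = 100·(0.774 + j0.147)/(1.23 − j0.147)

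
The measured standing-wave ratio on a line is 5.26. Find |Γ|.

|Γ| ≈ 0.681

|Γ| = (S − 1)/(S + 1) = (5.26 − 1)/(5.26 + 1) = 4.26/6.26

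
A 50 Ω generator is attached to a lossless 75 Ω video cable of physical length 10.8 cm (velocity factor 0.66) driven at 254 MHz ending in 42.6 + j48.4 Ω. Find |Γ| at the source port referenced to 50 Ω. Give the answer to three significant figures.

λ = v/f = 0.66·c / 254 MHz = 0.78 m
βl = 2π·l/λ = 2π × 0.139 = 49.9°
tan(βl) = 1.19
Z_in = Z_0·(Z_L + jZ_0·tanβl)/(Z_0 + jZ_L·tanβl) = 201 + j6.83 Ω
Γ_s = (Z_in − Z_s)/(Z_in + Z_s) = (151 + j6.83)/(251 + j6.83), |Γ_s| = 0.603

|Γ| ≈ 0.603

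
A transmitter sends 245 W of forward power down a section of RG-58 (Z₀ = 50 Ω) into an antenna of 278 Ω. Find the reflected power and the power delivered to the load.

Γ = (278 − 50)/(278 + 50) = 0.695
|Γ|² = 0.483
P_refl = |Γ|²·P_inc = 118 W, P_del = (1 − |Γ|²)·P_inc = 127 W

P_reflected ≈ 118 W; P_delivered ≈ 127 W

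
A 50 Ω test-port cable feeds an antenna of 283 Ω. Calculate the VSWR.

VSWR ≈ 5.66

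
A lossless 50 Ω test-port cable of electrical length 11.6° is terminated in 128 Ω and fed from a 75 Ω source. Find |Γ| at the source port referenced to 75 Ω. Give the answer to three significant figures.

|Γ| ≈ 0.289

tan(βl) = 0.205
Z_in = Z_0·(Z_L + jZ_0·tanβl)/(Z_0 + jZ_L·tanβl) = 105 − j44.7 Ω
Γ_s = (Z_in − Z_s)/(Z_in + Z_s) = (29.5 − j44.7)/(180 − j44.7), |Γ_s| = 0.289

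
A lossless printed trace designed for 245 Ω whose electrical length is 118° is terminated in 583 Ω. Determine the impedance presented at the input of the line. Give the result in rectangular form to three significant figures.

tan(βl) = tan(118°) = -1.88
Z_in = Z_0·(Z_L + jZ_0·tanβl)/(Z_0 + jZ_L·tanβl)
     = 245·(583 − j461)/(245 − j1100)

Z_in ≈ 126 + j102 Ω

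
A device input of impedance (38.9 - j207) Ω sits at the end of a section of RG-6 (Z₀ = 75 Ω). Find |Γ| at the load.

|Γ| ≈ 0.889

Γ = (Z_L − Z_0)/(Z_L + Z_0) = (-36.1 − j207)/(113.9 − j207)
|Γ| = 210/236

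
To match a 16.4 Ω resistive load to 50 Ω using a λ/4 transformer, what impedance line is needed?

Z_qwt ≈ 28.6 Ω

Z_qwt = √(Z_0·R_L) = √(50 × 16.4) = √820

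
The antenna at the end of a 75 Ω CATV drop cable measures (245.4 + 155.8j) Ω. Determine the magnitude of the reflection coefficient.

|Γ| ≈ 0.648

Γ = (Z_L − Z_0)/(Z_L + Z_0) = (170.4 + j155.8)/(320.4 + j155.8)
|Γ| = 231/356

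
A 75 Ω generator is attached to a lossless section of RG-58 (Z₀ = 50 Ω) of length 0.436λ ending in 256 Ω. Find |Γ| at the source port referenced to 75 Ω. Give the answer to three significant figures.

βl = 2π × 0.436 = 157°
tan(βl) = -0.425
Z_in = Z_0·(Z_L + jZ_0·tanβl)/(Z_0 + jZ_L·tanβl) = 52.7 + j93.4 Ω
Γ_s = (Z_in − Z_s)/(Z_in + Z_s) = (-22.3 + j93.4)/(128 + j93.4), |Γ_s| = 0.607

|Γ| ≈ 0.607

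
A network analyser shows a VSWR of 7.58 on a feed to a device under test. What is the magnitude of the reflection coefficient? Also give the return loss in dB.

|Γ| ≈ 0.767; return loss ≈ 2.31 dB

|Γ| = (S − 1)/(S + 1) = (7.58 − 1)/(7.58 + 1) = 6.58/8.58
RL = −20·log₁₀|Γ| = −20·log₁₀(0.767)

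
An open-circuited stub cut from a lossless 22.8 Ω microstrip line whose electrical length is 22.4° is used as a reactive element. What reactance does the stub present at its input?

tan(βl) = 0.412
For an open-circuited stub, Z_in = −jZ_0·cot(βl) = −jZ_0/tan(βl)

X_in ≈ -55.3 Ω (capacitive)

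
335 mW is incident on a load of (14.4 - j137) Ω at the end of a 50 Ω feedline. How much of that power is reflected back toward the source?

|Γ| = |(-35.6 − j137)/(64.4 − j137)| = 0.935
|Γ|² = 0.874
P_refl = |Γ|²·P_inc = 293 mW, P_del = (1 − |Γ|²)·P_inc = 42.1 mW

P_reflected ≈ 293 mW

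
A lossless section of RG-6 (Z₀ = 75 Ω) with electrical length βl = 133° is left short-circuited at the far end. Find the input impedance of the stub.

Z_in ≈ −j80.4 Ω

tan(βl) = -1.07
For a short-circuited stub, Z_in = jZ_0·tan(βl)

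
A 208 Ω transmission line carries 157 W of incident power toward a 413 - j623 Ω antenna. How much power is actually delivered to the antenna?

|Γ| = |(205 − j623)/(621 − j623)| = 0.746
|Γ|² = 0.556
P_refl = |Γ|²·P_inc = 87.3 W, P_del = (1 − |Γ|²)·P_inc = 69.7 W

P_delivered ≈ 69.7 W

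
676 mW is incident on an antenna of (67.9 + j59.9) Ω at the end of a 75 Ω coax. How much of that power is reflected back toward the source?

|Γ| = |(-7.1 + j59.9)/(142.9 + j59.9)| = 0.389
|Γ|² = 0.152
P_refl = |Γ|²·P_inc = 102 mW, P_del = (1 − |Γ|²)·P_inc = 574 mW

P_reflected ≈ 102 mW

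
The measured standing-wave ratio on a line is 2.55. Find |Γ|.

|Γ| = (S − 1)/(S + 1) = (2.55 − 1)/(2.55 + 1) = 1.55/3.55

|Γ| ≈ 0.437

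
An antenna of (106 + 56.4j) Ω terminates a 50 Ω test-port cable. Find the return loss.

Γ = (56 + j56.4)/(156 + j56.4), |Γ| = 0.479
RL = −20·log₁₀|Γ| = −20·log₁₀(0.479)

RL ≈ 6.39 dB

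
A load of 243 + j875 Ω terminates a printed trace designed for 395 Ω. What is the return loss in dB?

RL ≈ 1.72 dB

Γ = (-152 + j875)/(638 + j875), |Γ| = 0.82
RL = −20·log₁₀|Γ| = −20·log₁₀(0.82)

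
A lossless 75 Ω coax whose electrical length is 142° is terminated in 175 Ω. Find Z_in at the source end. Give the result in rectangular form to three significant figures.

tan(βl) = tan(142°) = -0.781
Z_in = Z_0·(Z_L + jZ_0·tanβl)/(Z_0 + jZ_L·tanβl)
     = 75·(175 − j58.6)/(75 − j137)

Z_in ≈ 65.2 + j60.2 Ω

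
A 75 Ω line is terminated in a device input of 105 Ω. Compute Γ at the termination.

Γ = 0.167

Γ = (Z_L − Z_0)/(Z_L + Z_0) = (105 − 75)/(105 + 75) = 30/180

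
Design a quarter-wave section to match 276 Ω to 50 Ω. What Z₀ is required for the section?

Z_qwt ≈ 117 Ω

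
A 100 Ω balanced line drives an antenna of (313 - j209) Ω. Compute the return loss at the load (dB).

Γ = (213 − j209)/(413 − j209), |Γ| = 0.645
RL = −20·log₁₀|Γ| = −20·log₁₀(0.645)

RL ≈ 3.81 dB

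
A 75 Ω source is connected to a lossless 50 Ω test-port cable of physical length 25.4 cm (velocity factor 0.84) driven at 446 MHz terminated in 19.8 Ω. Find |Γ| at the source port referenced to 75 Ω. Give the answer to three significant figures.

|Γ| ≈ 0.565

λ = v/f = 0.84·c / 446 MHz = 0.565 m
βl = 2π·l/λ = 2π × 0.45 = 162°
tan(βl) = -0.328
Z_in = Z_0·(Z_L + jZ_0·tanβl)/(Z_0 + jZ_L·tanβl) = 21.6 − j13.6 Ω
Γ_s = (Z_in − Z_s)/(Z_in + Z_s) = (-53.4 − j13.6)/(96.6 − j13.6), |Γ_s| = 0.565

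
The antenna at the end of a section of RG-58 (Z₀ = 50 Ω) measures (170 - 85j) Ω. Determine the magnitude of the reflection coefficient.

Γ = (Z_L − Z_0)/(Z_L + Z_0) = (120 − j85)/(220 − j85)
|Γ| = 147/236

|Γ| ≈ 0.624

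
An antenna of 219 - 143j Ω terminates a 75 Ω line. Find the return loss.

Γ = (144 − j143)/(294 − j143), |Γ| = 0.621
RL = −20·log₁₀|Γ| = −20·log₁₀(0.621)

RL ≈ 4.14 dB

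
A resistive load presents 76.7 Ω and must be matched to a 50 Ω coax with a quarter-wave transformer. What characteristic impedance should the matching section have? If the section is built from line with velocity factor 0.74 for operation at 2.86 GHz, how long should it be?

Z_qwt = √(Z_0·R_L) = √(50 × 76.7) = √3835
λ = 0.74·c/f = 0.0776 m, so l = λ/4 = 0.0194 m

Z_qwt ≈ 61.9 Ω; length ≈ 1.94 cm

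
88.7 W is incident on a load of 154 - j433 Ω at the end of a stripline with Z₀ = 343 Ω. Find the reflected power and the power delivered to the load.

|Γ| = |(-189 − j433)/(497 − j433)| = 0.717
|Γ|² = 0.514
P_refl = |Γ|²·P_inc = 45.6 W, P_del = (1 − |Γ|²)·P_inc = 43.1 W

P_reflected ≈ 45.6 W; P_delivered ≈ 43.1 W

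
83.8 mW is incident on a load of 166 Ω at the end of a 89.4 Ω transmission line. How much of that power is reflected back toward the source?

P_reflected ≈ 7.54 mW

Γ = (166 − 89.4)/(166 + 89.4) = 0.3
|Γ|² = 0.09
P_refl = |Γ|²·P_inc = 7.54 mW, P_del = (1 − |Γ|²)·P_inc = 76.3 mW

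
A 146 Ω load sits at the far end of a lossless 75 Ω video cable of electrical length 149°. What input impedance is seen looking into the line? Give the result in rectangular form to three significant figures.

tan(βl) = tan(149°) = -0.601
Z_in = Z_0·(Z_L + jZ_0·tanβl)/(Z_0 + jZ_L·tanβl)
     = 75·(146 − j45.1)/(75 − j87.7)

Z_in ≈ 83.9 + j53.1 Ω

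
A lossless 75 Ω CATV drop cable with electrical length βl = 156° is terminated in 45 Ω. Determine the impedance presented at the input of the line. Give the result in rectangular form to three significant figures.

Z_in ≈ 50.3 − j19.9 Ω

tan(βl) = tan(156°) = -0.445
Z_in = Z_0·(Z_L + jZ_0·tanβl)/(Z_0 + jZ_L·tanβl)
     = 75·(45 − j33.4)/(75 − j20)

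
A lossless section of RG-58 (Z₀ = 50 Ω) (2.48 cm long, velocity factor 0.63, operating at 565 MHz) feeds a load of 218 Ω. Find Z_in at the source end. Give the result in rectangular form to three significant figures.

λ = v/f = 0.63·c / 565 MHz = 0.335 m
βl = 2π·l/λ = 2π × 0.0741 = 26.7°
tan(βl) = tan(26.7°) = 0.503
Z_in = Z_0·(Z_L + jZ_0·tanβl)/(Z_0 + jZ_L·tanβl)
     = 50·(218 + j25.1)/(50 + j110)

Z_in ≈ 47.1 − j78 Ω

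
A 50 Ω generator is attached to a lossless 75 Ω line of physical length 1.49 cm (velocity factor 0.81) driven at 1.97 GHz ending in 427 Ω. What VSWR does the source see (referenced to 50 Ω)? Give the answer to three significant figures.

λ = v/f = 0.81·c / 1.97 GHz = 0.123 m
βl = 2π·l/λ = 2π × 0.121 = 43.5°
tan(βl) = 0.948
Z_in = Z_0·(Z_L + jZ_0·tanβl)/(Z_0 + jZ_L·tanβl) = 26.9 − j74.1 Ω
Γ_s = (Z_in − Z_s)/(Z_in + Z_s) = (-23.1 − j74.1)/(76.9 − j74.1), |Γ_s| = 0.727
VSWR = (1 + |Γ_s|)/(1 − |Γ_s|)

VSWR ≈ 6.32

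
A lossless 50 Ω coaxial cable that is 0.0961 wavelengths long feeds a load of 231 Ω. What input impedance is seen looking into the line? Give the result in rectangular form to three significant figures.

βl = 2π × 0.0961 = 34.6°
tan(βl) = tan(34.6°) = 0.69
Z_in = Z_0·(Z_L + jZ_0·tanβl)/(Z_0 + jZ_L·tanβl)
     = 50·(231 + j34.5)/(50 + j159)

Z_in ≈ 30.6 − j62.9 Ω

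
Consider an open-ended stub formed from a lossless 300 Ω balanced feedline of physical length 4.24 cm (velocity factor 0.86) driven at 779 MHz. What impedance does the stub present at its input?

Z_in ≈ −j289 Ω

λ = v/f = 0.86·c / 779 MHz = 0.331 m
βl = 2π·l/λ = 2π × 0.128 = 46.1°
tan(βl) = 1.04
For an open-ended stub, Z_in = −jZ_0·cot(βl) = −jZ_0/tan(βl)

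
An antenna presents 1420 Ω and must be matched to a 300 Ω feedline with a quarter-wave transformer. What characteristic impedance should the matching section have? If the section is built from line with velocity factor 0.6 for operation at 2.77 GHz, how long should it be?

Z_qwt = √(Z_0·R_L) = √(300 × 1420) = √426000
λ = 0.6·c/f = 0.065 m, so l = λ/4 = 0.0162 m

Z_qwt ≈ 653 Ω; length ≈ 1.62 cm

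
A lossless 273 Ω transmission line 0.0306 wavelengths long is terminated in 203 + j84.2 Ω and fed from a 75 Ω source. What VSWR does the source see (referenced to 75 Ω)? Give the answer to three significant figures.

βl = 2π × 0.0306 = 11°
tan(βl) = 0.195
Z_in = Z_0·(Z_L + jZ_0·tanβl)/(Z_0 + jZ_L·tanβl) = 233 + j110 Ω
Γ_s = (Z_in − Z_s)/(Z_in + Z_s) = (158 + j110)/(308 + j110), |Γ_s| = 0.589
VSWR = (1 + |Γ_s|)/(1 − |Γ_s|)

VSWR ≈ 3.86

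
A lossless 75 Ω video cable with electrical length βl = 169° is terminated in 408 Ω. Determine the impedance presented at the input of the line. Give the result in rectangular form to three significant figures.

tan(βl) = tan(169°) = -0.194
Z_in = Z_0·(Z_L + jZ_0·tanβl)/(Z_0 + jZ_L·tanβl)
     = 75·(408 − j14.6)/(75 − j79.3)

Z_in ≈ 200 + j197 Ω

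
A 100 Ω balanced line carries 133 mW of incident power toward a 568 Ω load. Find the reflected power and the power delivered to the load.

Γ = (568 − 100)/(568 + 100) = 0.701
|Γ|² = 0.491
P_refl = |Γ|²·P_inc = 65.3 mW, P_del = (1 − |Γ|²)·P_inc = 67.7 mW

P_reflected ≈ 65.3 mW; P_delivered ≈ 67.7 mW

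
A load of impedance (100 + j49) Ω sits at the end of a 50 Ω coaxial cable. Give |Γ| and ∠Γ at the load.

Γ = (Z_L − Z_0)/(Z_L + Z_0) = (50 + j49)/(150 + j49)
|Γ| = 70/158 = 0.444

Γ ≈ 0.444 ∠ 26.3°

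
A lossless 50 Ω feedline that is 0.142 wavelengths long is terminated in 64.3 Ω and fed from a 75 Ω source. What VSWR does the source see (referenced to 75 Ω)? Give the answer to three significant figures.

βl = 2π × 0.142 = 51.1°
tan(βl) = 1.24
Z_in = Z_0·(Z_L + jZ_0·tanβl)/(Z_0 + jZ_L·tanβl) = 46.1 − j11.4 Ω
Γ_s = (Z_in − Z_s)/(Z_in + Z_s) = (-28.9 − j11.4)/(121 − j11.4), |Γ_s| = 0.256
VSWR = (1 + |Γ_s|)/(1 − |Γ_s|)

VSWR ≈ 1.69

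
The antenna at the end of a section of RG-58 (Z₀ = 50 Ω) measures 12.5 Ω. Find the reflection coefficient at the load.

Γ = -0.6

Γ = (Z_L − Z_0)/(Z_L + Z_0) = (12.5 − 50)/(12.5 + 50) = -37.5/62.5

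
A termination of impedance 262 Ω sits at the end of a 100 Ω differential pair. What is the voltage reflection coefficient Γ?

Γ = (Z_L − Z_0)/(Z_L + Z_0) = (262 − 100)/(262 + 100) = 162/362

Γ = 0.448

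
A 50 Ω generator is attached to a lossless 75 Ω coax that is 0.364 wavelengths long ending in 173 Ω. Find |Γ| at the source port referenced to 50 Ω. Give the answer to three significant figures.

βl = 2π × 0.364 = 131°
tan(βl) = -1.15
Z_in = Z_0·(Z_L + jZ_0·tanβl)/(Z_0 + jZ_L·tanβl) = 50 + j46.4 Ω
Γ_s = (Z_in − Z_s)/(Z_in + Z_s) = (0.0285 + j46.4)/(100 + j46.4), |Γ_s| = 0.421

|Γ| ≈ 0.421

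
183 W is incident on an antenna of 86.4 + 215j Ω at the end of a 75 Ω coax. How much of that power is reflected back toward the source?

P_reflected ≈ 117 W

|Γ| = |(11.4 + j215)/(161.4 + j215)| = 0.801
|Γ|² = 0.641
P_refl = |Γ|²·P_inc = 117 W, P_del = (1 − |Γ|²)·P_inc = 65.6 W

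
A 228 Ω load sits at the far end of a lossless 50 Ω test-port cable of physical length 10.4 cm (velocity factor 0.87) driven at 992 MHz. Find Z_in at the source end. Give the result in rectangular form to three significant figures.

Z_in ≈ 27.1 + j57 Ω

λ = v/f = 0.87·c / 992 MHz = 0.263 m
βl = 2π·l/λ = 2π × 0.395 = 142°
tan(βl) = tan(142°) = -0.773
Z_in = Z_0·(Z_L + jZ_0·tanβl)/(Z_0 + jZ_L·tanβl)
     = 50·(228 − j38.6)/(50 − j176)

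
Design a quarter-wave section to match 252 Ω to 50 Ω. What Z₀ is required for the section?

Z_qwt = √(Z_0·R_L) = √(50 × 252) = √12600

Z_qwt ≈ 112 Ω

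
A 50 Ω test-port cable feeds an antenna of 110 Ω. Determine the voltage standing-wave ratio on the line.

For a purely resistive load, VSWR = R_L/Z_0 or Z_0/R_L (whichever > 1) = 110/50

VSWR ≈ 2.2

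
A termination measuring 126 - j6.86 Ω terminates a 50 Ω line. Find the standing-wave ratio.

Γ = (Z_L − Z_0)/(Z_L + Z_0) = (76 − j6.86)/(176 − j6.86)
|Γ| = 76.3/176 = 0.433
VSWR = (1 + |Γ|)/(1 − |Γ|) = 1.43/0.567

VSWR ≈ 2.53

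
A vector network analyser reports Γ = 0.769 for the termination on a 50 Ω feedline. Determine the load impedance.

Z_L ≈ 383 Ω

Z_L = Z_0·(1 + Γ)/(1 − Γ) = 50·(1.77)/(0.231)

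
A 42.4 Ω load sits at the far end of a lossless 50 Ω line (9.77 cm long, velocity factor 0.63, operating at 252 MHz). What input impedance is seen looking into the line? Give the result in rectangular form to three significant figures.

λ = v/f = 0.63·c / 252 MHz = 0.75 m
βl = 2π·l/λ = 2π × 0.13 = 46.9°
tan(βl) = tan(46.9°) = 1.07
Z_in = Z_0·(Z_L + jZ_0·tanβl)/(Z_0 + jZ_L·tanβl)
     = 50·(42.4 + j53.4)/(50 + j45.3)

Z_in ≈ 49.9 + j8.24 Ω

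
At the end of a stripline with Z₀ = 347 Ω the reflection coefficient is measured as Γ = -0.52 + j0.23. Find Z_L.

Z_L ≈ 99.4 + j67.5 Ω

Z_L = Z_0·(1 + Γ)/(1 − Γ) = 347·(0.48 + j0.23)/(1.52 − j0.23)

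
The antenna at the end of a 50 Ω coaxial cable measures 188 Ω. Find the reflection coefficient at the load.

Γ = 0.58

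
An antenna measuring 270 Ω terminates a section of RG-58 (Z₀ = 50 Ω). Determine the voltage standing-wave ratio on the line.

For a purely resistive load, VSWR = R_L/Z_0 or Z_0/R_L (whichever > 1) = 270/50

VSWR ≈ 5.4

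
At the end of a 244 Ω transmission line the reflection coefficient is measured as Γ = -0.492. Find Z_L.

Z_L ≈ 83.1 Ω

Z_L = Z_0·(1 + Γ)/(1 − Γ) = 244·(0.508)/(1.49)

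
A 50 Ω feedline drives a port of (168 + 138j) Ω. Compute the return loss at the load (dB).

Γ = (118 + j138)/(218 + j138), |Γ| = 0.704
RL = −20·log₁₀|Γ| = −20·log₁₀(0.704)

RL ≈ 3.05 dB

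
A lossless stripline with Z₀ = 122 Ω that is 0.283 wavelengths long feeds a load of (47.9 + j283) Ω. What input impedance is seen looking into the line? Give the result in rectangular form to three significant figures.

βl = 2π × 0.283 = 102°
tan(βl) = tan(102°) = -4.75
Z_in = Z_0·(Z_L + jZ_0·tanβl)/(Z_0 + jZ_L·tanβl)
     = 122·(47.9 − j297)/(1470 − j228)

Z_in ≈ 7.63 − j23.5 Ω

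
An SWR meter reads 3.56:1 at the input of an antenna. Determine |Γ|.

|Γ| = (S − 1)/(S + 1) = (3.56 − 1)/(3.56 + 1) = 2.56/4.56

|Γ| ≈ 0.561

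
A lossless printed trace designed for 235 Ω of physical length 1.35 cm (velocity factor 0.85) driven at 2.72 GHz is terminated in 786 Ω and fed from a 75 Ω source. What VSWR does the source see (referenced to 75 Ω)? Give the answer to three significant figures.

VSWR ≈ 5.08

λ = v/f = 0.85·c / 2.72 GHz = 0.0938 m
βl = 2π·l/λ = 2π × 0.144 = 51.8°
tan(βl) = 1.27
Z_in = Z_0·(Z_L + jZ_0·tanβl)/(Z_0 + jZ_L·tanβl) = 108 − j159 Ω
Γ_s = (Z_in − Z_s)/(Z_in + Z_s) = (32.7 − j159)/(183 − j159), |Γ_s| = 0.671
VSWR = (1 + |Γ_s|)/(1 − |Γ_s|)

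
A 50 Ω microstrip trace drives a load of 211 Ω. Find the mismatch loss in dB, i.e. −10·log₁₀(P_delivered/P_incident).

Γ = (211 − 50)/(211 + 50) = 0.617
|Γ|² = 0.381, so P_del/P_inc = 1 − |Γ|² = 0.619
ML = −10·log₁₀(1 − |Γ|²)

mismatch loss ≈ 2.08 dB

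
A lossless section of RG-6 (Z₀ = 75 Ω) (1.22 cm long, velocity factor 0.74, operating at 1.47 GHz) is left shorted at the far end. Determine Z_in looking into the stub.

λ = v/f = 0.74·c / 1.47 GHz = 0.151 m
βl = 2π·l/λ = 2π × 0.0808 = 29.1°
tan(βl) = 0.556
For a shorted stub, Z_in = jZ_0·tan(βl)

Z_in ≈ +j41.7 Ω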